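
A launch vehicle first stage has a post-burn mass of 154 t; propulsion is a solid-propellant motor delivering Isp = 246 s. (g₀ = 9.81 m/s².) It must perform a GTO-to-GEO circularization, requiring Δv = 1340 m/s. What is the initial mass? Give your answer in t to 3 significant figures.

v_e = Isp · g₀ = 246 × 9.81 = 2413.3 m/s.
m₀/m_f = exp(Δv / v_e) = exp(1340 / 2413.3) = exp(0.5553) = 1.7424.
m₀ = m_f × 1.7424 = 154 × 1.7424 = 268.33 t.

initial mass ≈ 268 t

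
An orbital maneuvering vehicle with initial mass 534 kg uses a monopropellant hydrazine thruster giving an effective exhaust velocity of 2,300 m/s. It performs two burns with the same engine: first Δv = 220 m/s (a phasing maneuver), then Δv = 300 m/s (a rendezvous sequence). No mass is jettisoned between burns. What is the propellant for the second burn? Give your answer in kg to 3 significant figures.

After the first burn: m = 534 × exp(−220/2300.0) = 534 × 0.90878 = 485.289 kg.
After the second burn: m = 485.289 × exp(−300/2300.0) = 485.289 × 0.87771 = 425.943 kg.
Second-burn propellant = 485.289 − 425.943 = 59.346 kg.

propellant for the second burn ≈ 59.3 kg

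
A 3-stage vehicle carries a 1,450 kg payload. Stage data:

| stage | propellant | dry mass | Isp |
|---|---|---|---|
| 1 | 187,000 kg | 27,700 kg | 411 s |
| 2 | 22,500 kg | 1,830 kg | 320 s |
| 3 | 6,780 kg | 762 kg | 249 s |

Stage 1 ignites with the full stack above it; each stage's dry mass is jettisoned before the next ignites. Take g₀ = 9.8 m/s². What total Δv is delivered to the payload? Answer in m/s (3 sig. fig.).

Δv ≈ 12600 m/s

Ignition mass of stage 1 = 187,000+27,700 + 22,500+1,830 + 6,780+762 + 1,450 = 248,022 kg.
Stage 1: m₀ = 248,022 kg, m_f = 248,022 − 187,000 = 61,022 kg; Δv = 411×9.8×ln(4.064) = 4027.8×1.4023 ≈ 5648 m/s.
Stage 2: m₀ = 33,322 kg, m_f = 33,322 − 22,500 = 10,822 kg; Δv = 320×9.8×ln(3.079) = 3136.0×1.1246 ≈ 3527 m/s.
Stage 3: m₀ = 8,992 kg, m_f = 8,992 − 6,780 = 2,212 kg; Δv = 249×9.8×ln(4.065) = 2440.2×1.4024 ≈ 3422 m/s.
Total Δv = 5648 + 3527 + 3422 = 12597 m/s.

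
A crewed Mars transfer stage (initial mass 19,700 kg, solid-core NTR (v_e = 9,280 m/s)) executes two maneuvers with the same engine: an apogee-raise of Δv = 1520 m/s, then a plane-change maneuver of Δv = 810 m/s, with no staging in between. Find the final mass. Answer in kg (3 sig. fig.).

final mass ≈ 15300 kg

After the first burn: m = 19700 × exp(−1520/9280.0) = 19700 × 0.84892 = 16,723.7 kg.
After the second burn: m = 16,723.7 × exp(−810/9280.0) = 16,723.7 × 0.91642 = 15,325.9 kg.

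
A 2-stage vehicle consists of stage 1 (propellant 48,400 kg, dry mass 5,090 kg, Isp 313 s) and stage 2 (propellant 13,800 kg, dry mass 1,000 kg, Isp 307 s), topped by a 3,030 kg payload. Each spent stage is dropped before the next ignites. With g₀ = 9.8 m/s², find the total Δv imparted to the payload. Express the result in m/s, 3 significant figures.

Δv ≈ 7960 m/s

Ignition mass of stage 1 = 48,400+5,090 + 13,800+1,000 + 3,030 = 71,320 kg.
Stage 1: m₀ = 71,320 kg, m_f = 71,320 − 48,400 = 22,920 kg; Δv = 313×9.8×ln(3.112) = 3067.4×1.1352 ≈ 3482 m/s.
Stage 2: m₀ = 17,830 kg, m_f = 17,830 − 13,800 = 4,030 kg; Δv = 307×9.8×ln(4.424) = 3008.6×1.4871 ≈ 4474 m/s.
Total Δv = 3482 + 4474 = 7956 m/s.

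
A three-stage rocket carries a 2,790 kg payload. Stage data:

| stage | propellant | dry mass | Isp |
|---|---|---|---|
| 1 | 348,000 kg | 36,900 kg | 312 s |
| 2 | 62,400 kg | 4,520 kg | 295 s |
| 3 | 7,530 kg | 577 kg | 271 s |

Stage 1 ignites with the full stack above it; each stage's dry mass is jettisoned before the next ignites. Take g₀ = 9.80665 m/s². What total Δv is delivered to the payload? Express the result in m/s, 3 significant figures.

Ignition mass of stage 1 = 348,000+36,900 + 62,400+4,520 + 7,530+577 + 2,790 = 462,717 kg.
Stage 1: m₀ = 462,717 kg, m_f = 462,717 − 348,000 = 114,717 kg; Δv = 312×9.80665×ln(4.034) = 3059.7×1.3946 ≈ 4267 m/s.
Stage 2: m₀ = 77,817 kg, m_f = 77,817 − 62,400 = 15,417 kg; Δv = 295×9.80665×ln(5.047) = 2893.0×1.6189 ≈ 4683 m/s.
Stage 3: m₀ = 10,897 kg, m_f = 10,897 − 7,530 = 3,367 kg; Δv = 271×9.80665×ln(3.236) = 2657.6×1.1745 ≈ 3121 m/s.
Total Δv = 4267 + 4683 + 3121 = 12071 m/s.

Δv ≈ 12100 m/s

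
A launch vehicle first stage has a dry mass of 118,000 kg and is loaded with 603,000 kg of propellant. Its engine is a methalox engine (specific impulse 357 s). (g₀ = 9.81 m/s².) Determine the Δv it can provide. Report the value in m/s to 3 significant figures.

Δv ≈ 6340 m/s

v_e = Isp · g₀ = 357 × 9.81 = 3502.2 m/s.
m₀ = m_dry + m_prop = 118,000 + 603,000 = 721,000 kg.
Rocket equation: Δv = v_e · ln(m₀/m_f) = 3502.2 × ln(6.11) = 3502.2 × 1.8100 ≈ 6338.8 m/s.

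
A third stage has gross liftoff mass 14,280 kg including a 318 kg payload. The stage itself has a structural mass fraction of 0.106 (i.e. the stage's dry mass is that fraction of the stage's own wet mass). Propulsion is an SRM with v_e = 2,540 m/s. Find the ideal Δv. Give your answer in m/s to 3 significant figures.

Stage wet mass = m₀ − payload = 14,280 − 318 = 13,962 kg.
Stage dry mass = ε × stage wet mass = 0.106 × 13,962 = 1,479.97 kg.
Burnout mass m_f = stage dry + payload = 1,479.97 + 318 = 1,797.97 kg.
From the ideal rocket equation, Δv = v_e · ln(14,280/1,797.97) = 2540.0 × ln(7.942) = 2540.0 × 2.0722 ≈ 5263 m/s.

Δv ≈ 5260 m/s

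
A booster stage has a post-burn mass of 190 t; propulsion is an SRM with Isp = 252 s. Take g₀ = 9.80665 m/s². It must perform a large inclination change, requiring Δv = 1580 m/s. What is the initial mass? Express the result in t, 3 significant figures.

v_e = Isp · g₀ = 252 × 9.80665 = 2471.3 m/s.
Rocket equation: m₀/m_f = exp(Δv / v_e) = exp(1580 / 2471.3) = exp(0.6393) = 1.8952.
m₀ = m_f × 1.8952 = 190 × 1.8952 = 360.088 t.

initial mass ≈ 360 t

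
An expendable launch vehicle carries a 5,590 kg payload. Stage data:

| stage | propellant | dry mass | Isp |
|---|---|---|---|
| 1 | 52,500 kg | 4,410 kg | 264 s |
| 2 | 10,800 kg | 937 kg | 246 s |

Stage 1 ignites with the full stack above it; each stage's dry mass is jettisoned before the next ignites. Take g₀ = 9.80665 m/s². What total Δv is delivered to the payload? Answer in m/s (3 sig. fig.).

Δv ≈ 5540 m/s

Ignition mass of stage 1 = 52,500+4,410 + 10,800+937 + 5,590 = 74,237 kg.
Stage 1: m₀ = 74,237 kg, m_f = 74,237 − 52,500 = 21,737 kg; Δv = 264×9.80665×ln(3.415) = 2589.0×1.2282 ≈ 3180 m/s.
Stage 2: m₀ = 17,327 kg, m_f = 17,327 − 10,800 = 6,527 kg; Δv = 246×9.80665×ln(2.655) = 2412.4×0.9763 ≈ 2355 m/s.
Total Δv = 3180 + 2355 = 5535 m/s.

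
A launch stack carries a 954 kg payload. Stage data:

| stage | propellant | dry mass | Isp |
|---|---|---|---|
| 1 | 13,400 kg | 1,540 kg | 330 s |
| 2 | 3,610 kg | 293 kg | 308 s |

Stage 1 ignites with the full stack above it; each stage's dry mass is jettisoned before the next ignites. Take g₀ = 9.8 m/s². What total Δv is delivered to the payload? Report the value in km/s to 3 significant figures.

Ignition mass of stage 1 = 13,400+1,540 + 3,610+293 + 954 = 19,797 kg.
Stage 1: m₀ = 19,797 kg, m_f = 19,797 − 13,400 = 6,397 kg; Δv = 330×9.8×ln(3.095) = 3234.0×1.1297 ≈ 3653 m/s.
Stage 2: m₀ = 4,857 kg, m_f = 4,857 − 3,610 = 1,247 kg; Δv = 308×9.8×ln(3.895) = 3018.4×1.3597 ≈ 4104 m/s.
Total Δv = 3653 + 4104 = 7757 m/s.

Δv ≈ 7.76 km/s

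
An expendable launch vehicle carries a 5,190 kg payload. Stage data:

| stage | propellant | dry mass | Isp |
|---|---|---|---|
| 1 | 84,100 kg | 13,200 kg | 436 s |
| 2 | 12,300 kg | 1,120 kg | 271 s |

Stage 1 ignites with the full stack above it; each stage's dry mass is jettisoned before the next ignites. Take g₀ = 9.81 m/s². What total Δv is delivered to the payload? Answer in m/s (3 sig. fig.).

Δv ≈ 8410 m/s

Ignition mass of stage 1 = 84,100+13,200 + 12,300+1,120 + 5,190 = 115,910 kg.
Stage 1: m₀ = 115,910 kg, m_f = 115,910 − 84,100 = 31,810 kg; Δv = 436×9.81×ln(3.644) = 4277.2×1.2930 ≈ 5531 m/s.
Stage 2: m₀ = 18,610 kg, m_f = 18,610 − 12,300 = 6,310 kg; Δv = 271×9.81×ln(2.949) = 2658.5×1.0816 ≈ 2875 m/s.
Total Δv = 5531 + 2875 = 8406 m/s.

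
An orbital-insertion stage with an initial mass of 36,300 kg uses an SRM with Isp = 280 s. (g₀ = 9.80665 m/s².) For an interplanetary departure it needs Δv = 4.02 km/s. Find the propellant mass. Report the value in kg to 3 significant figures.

propellant mass ≈ 27900 kg

v_e = Isp · g₀ = 280 × 9.80665 = 2745.9 m/s.
From the ideal rocket equation, m₀/m_f = exp(Δv / v_e) = exp(4020 / 2745.9) = exp(1.4640) = 4.3233.
m_f = 36,300 / 4.3233 = 8,396.36 kg, so propellant = m₀ − m_f = 36,300 − 8,396.36 = 27,903.64 kg.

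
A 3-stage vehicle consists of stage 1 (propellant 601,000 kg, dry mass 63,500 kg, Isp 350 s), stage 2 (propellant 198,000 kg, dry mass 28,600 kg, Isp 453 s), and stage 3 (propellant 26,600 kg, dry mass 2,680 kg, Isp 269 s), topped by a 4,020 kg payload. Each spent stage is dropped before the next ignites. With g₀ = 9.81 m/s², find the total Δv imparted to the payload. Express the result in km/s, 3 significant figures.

Ignition mass of stage 1 = 601,000+63,500 + 198,000+28,600 + 26,600+2,680 + 4,020 = 924,400 kg.
Stage 1: m₀ = 924,400 kg, m_f = 924,400 − 601,000 = 323,400 kg; Δv = 350×9.81×ln(2.858) = 3433.5×1.0503 ≈ 3606 m/s.
Stage 2: m₀ = 259,900 kg, m_f = 259,900 − 198,000 = 61,900 kg; Δv = 453×9.81×ln(4.199) = 4443.9×1.4348 ≈ 6376 m/s.
Stage 3: m₀ = 33,300 kg, m_f = 33,300 − 26,600 = 6,700 kg; Δv = 269×9.81×ln(4.97) = 2638.9×1.6034 ≈ 4231 m/s.
Total Δv = 3606 + 6376 + 4231 = 14213 m/s.

Δv ≈ 14.2 km/s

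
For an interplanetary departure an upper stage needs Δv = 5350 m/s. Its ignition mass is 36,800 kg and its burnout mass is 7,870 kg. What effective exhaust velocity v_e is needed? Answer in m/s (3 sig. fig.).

ln(m₀/m_f) = ln(36800/7870) = ln(4.676) = 1.5424.
v_e = Δv / ln(m₀/m_f) = 5350 / 1.5424 = 3468.5 m/s.

v_e ≈ 3470 m/s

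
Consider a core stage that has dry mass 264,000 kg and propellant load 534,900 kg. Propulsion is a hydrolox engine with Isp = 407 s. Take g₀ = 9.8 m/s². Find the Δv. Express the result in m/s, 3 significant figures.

v_e = Isp · g₀ = 407 × 9.8 = 3988.6 m/s.
m₀ = m_dry + m_prop = 264,000 + 534,900 = 798,900 kg.
Δv = v_e · ln(m₀/m_f) = 3988.6 × ln(3.026) = 3988.6 × 1.1073 ≈ 4416.5 m/s.

Δv ≈ 4420 m/s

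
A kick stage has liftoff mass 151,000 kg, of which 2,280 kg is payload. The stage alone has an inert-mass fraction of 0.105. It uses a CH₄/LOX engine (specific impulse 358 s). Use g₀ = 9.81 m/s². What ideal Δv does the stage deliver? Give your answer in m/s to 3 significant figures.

Stage wet mass = m₀ − payload = 151,000 − 2,280 = 148,720 kg.
Stage dry mass = ε × stage wet mass = 0.105 × 148,720 = 15,615.6 kg.
Burnout mass m_f = stage dry + payload = 15,615.6 + 2,280 = 17,895.6 kg.
v_e = Isp · g₀ = 358 × 9.81 = 3512.0 m/s.
Rocket equation: Δv = v_e · ln(151,000/17,895.6) = 3512.0 × ln(8.438) = 3512.0 × 2.1327 ≈ 7490 m/s.

Δv ≈ 7490 m/s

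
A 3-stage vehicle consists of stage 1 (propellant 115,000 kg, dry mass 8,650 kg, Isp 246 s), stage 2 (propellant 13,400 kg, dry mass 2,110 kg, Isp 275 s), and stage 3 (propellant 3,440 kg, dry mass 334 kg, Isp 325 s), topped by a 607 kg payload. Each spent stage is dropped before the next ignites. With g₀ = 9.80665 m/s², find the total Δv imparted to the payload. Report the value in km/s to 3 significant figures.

Δv ≈ 11.8 km/s

Ignition mass of stage 1 = 115,000+8,650 + 13,400+2,110 + 3,440+334 + 607 = 143,541 kg.
Stage 1: m₀ = 143,541 kg, m_f = 143,541 − 115,000 = 28,541 kg; Δv = 246×9.80665×ln(5.029) = 2412.4×1.6153 ≈ 3897 m/s.
Stage 2: m₀ = 19,891 kg, m_f = 19,891 − 13,400 = 6,491 kg; Δv = 275×9.80665×ln(3.064) = 2696.8×1.1199 ≈ 3020 m/s.
Stage 3: m₀ = 4,381 kg, m_f = 4,381 − 3,440 = 941 kg; Δv = 325×9.80665×ln(4.656) = 3187.2×1.5381 ≈ 4902 m/s.
Total Δv = 3897 + 3020 + 4902 = 11819 m/s.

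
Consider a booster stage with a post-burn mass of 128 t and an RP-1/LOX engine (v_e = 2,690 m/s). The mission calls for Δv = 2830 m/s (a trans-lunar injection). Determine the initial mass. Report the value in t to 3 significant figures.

Using Δv = v_e ln(m₀/m_f): m₀/m_f = exp(Δv / v_e) = exp(2830 / 2690.0) = exp(1.0520) = 2.8635.
m₀ = m_f × 2.8635 = 128 × 2.8635 = 366.528 t.

initial mass ≈ 367 t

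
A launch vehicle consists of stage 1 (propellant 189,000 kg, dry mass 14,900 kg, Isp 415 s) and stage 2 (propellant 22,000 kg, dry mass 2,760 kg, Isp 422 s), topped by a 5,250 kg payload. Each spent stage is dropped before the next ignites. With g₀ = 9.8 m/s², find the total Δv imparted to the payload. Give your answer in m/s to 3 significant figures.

Ignition mass of stage 1 = 189,000+14,900 + 22,000+2,760 + 5,250 = 233,910 kg.
Stage 1: m₀ = 233,910 kg, m_f = 233,910 − 189,000 = 44,910 kg; Δv = 415×9.8×ln(5.208) = 4067.0×1.6503 ≈ 6712 m/s.
Stage 2: m₀ = 30,010 kg, m_f = 30,010 − 22,000 = 8,010 kg; Δv = 422×9.8×ln(3.747) = 4135.6×1.3208 ≈ 5462 m/s.
Total Δv = 6712 + 5462 = 12174 m/s.

Δv ≈ 12200 m/s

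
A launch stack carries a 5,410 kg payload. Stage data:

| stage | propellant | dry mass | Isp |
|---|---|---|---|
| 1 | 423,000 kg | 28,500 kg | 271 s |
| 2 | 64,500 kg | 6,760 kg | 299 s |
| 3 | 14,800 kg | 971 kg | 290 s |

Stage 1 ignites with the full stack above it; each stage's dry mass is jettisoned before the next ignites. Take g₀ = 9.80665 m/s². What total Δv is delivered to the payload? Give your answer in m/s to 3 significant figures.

Ignition mass of stage 1 = 423,000+28,500 + 64,500+6,760 + 14,800+971 + 5,410 = 543,941 kg.
Stage 1: m₀ = 543,941 kg, m_f = 543,941 − 423,000 = 120,941 kg; Δv = 271×9.80665×ln(4.498) = 2657.6×1.5035 ≈ 3996 m/s.
Stage 2: m₀ = 92,441 kg, m_f = 92,441 − 64,500 = 27,941 kg; Δv = 299×9.80665×ln(3.308) = 2932.2×1.1965 ≈ 3508 m/s.
Stage 3: m₀ = 21,181 kg, m_f = 21,181 − 14,800 = 6,381 kg; Δv = 290×9.80665×ln(3.319) = 2843.9×1.1998 ≈ 3412 m/s.
Total Δv = 3996 + 3508 + 3412 = 10916 m/s.

Δv ≈ 10900 m/s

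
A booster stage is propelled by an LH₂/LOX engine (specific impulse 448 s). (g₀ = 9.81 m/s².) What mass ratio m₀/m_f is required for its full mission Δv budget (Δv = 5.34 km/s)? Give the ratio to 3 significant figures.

v_e = Isp · g₀ = 448 × 9.81 = 4394.9 m/s.
Using Δv = v_e ln(m₀/m_f): m₀/m_f = exp(Δv / v_e) = exp(5340 / 4394.9) = exp(1.2151) = 3.3705.

mass ratio ≈ 3.37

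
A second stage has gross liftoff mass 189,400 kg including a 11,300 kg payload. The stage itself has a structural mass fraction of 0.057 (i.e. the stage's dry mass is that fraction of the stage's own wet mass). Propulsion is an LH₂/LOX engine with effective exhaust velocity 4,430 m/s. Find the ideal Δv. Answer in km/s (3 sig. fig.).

Δv ≈ 9.65 km/s

Stage wet mass = m₀ − payload = 189,400 − 11,300 = 178,100 kg.
Stage dry mass = ε × stage wet mass = 0.057 × 178,100 = 10,151.7 kg.
Burnout mass m_f = stage dry + payload = 10,151.7 + 11,300 = 21,451.7 kg.
From the ideal rocket equation, Δv = v_e · ln(189,400/21,451.7) = 4430.0 × ln(8.829) = 4430.0 × 2.1781 ≈ 9649 m/s.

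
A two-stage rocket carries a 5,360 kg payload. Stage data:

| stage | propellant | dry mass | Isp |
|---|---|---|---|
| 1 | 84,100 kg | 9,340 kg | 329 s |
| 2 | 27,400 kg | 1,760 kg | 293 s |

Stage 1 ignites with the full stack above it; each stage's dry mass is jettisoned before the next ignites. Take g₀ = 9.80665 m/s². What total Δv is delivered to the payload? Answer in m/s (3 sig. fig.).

Ignition mass of stage 1 = 84,100+9,340 + 27,400+1,760 + 5,360 = 127,960 kg.
Stage 1: m₀ = 127,960 kg, m_f = 127,960 − 84,100 = 43,860 kg; Δv = 329×9.80665×ln(2.917) = 3226.4×1.0707 ≈ 3455 m/s.
Stage 2: m₀ = 34,520 kg, m_f = 34,520 − 27,400 = 7,120 kg; Δv = 293×9.80665×ln(4.848) = 2873.3×1.5786 ≈ 4536 m/s.
Total Δv = 3455 + 4536 = 7991 m/s.

Δv ≈ 7990 m/s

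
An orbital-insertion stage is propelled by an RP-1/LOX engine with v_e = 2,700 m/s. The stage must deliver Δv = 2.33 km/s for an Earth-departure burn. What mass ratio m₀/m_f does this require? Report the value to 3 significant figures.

mass ratio ≈ 2.37

m₀/m_f = exp(Δv / v_e) = exp(2330 / 2700.0) = exp(0.8630) = 2.3702.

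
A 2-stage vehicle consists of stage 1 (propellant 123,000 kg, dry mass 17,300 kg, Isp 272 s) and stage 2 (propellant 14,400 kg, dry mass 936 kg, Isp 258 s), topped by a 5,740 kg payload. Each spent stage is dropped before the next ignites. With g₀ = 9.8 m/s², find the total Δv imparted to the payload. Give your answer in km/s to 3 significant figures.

Ignition mass of stage 1 = 123,000+17,300 + 14,400+936 + 5,740 = 161,376 kg.
Stage 1: m₀ = 161,376 kg, m_f = 161,376 − 123,000 = 38,376 kg; Δv = 272×9.8×ln(4.205) = 2665.6×1.4363 ≈ 3829 m/s.
Stage 2: m₀ = 21,076 kg, m_f = 21,076 − 14,400 = 6,676 kg; Δv = 258×9.8×ln(3.157) = 2528.4×1.1496 ≈ 2907 m/s.
Total Δv = 3829 + 2907 = 6736 m/s.

Δv ≈ 6.74 km/s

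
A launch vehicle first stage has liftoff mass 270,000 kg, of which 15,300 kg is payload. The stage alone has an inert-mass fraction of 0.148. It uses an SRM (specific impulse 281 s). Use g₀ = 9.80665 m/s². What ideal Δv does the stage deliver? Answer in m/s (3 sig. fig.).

Stage wet mass = m₀ − payload = 270,000 − 15,300 = 254,700 kg.
Stage dry mass = ε × stage wet mass = 0.148 × 254,700 = 37,695.6 kg.
Burnout mass m_f = stage dry + payload = 37,695.6 + 15,300 = 52,995.6 kg.
v_e = Isp · g₀ = 281 × 9.80665 = 2755.7 m/s.
Δv = v_e · ln(270,000/52,995.6) = 2755.7 × ln(5.095) = 2755.7 × 1.6282 ≈ 4487 m/s.

Δv ≈ 4490 m/s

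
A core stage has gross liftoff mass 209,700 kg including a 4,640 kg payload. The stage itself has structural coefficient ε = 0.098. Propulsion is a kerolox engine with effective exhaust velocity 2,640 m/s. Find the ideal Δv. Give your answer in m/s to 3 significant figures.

Δv ≈ 5640 m/s

Stage wet mass = m₀ − payload = 209,700 − 4,640 = 205,060 kg.
Stage dry mass = ε × stage wet mass = 0.098 × 205,060 = 20,095.9 kg.
Burnout mass m_f = stage dry + payload = 20,095.9 + 4,640 = 24,735.9 kg.
Rocket equation: Δv = v_e · ln(209,700/24,735.9) = 2640.0 × ln(8.478) = 2640.0 × 2.1374 ≈ 5643 m/s.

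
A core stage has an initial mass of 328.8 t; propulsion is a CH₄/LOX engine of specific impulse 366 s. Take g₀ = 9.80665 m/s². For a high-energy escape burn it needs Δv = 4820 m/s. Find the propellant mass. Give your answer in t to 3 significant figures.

propellant mass ≈ 243 t

v_e = Isp · g₀ = 366 × 9.80665 = 3589.2 m/s.
Rocket equation: m₀/m_f = exp(Δv / v_e) = exp(4820 / 3589.2) = exp(1.3429) = 3.8302.
m_f = 328.8 / 3.8302 = 85.8441 t, so propellant = m₀ − m_f = 328.8 − 85.8441 = 242.9559 t.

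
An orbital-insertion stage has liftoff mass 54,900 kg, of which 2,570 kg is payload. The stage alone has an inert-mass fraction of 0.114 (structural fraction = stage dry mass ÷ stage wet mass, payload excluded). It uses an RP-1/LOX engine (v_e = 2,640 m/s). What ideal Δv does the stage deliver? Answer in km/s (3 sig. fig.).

Δv ≈ 4.91 km/s

Stage wet mass = m₀ − payload = 54,900 − 2,570 = 52,330 kg.
Stage dry mass = ε × stage wet mass = 0.114 × 52,330 = 5,965.62 kg.
Burnout mass m_f = stage dry + payload = 5,965.62 + 2,570 = 8,535.62 kg.
Rocket equation: Δv = v_e · ln(54,900/8,535.62) = 2640.0 × ln(6.432) = 2640.0 × 1.8613 ≈ 4914 m/s.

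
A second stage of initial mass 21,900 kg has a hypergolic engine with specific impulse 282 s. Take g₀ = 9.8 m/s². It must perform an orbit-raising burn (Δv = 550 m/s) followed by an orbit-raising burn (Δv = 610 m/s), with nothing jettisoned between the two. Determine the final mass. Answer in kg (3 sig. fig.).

final mass ≈ 14400 kg

v_e = Isp · g₀ = 282 × 9.8 = 2763.6 m/s.
After the first burn: m = 21900 × exp(−550/2763.6) = 21900 × 0.81954 = 17,947.9 kg.
After the second burn: m = 17,947.9 × exp(−610/2763.6) = 17,947.9 × 0.80194 = 14,393.1 kg.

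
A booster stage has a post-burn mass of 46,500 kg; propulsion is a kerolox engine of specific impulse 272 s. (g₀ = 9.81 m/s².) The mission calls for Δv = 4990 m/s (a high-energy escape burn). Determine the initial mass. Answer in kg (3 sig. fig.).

v_e = Isp · g₀ = 272 × 9.81 = 2668.3 m/s.
m₀/m_f = exp(Δv / v_e) = exp(4990 / 2668.3) = exp(1.8701) = 6.4889.
m₀ = m_f × 6.4889 = 46,500 × 6.4889 = 301,734 kg.

initial mass ≈ 302000 kg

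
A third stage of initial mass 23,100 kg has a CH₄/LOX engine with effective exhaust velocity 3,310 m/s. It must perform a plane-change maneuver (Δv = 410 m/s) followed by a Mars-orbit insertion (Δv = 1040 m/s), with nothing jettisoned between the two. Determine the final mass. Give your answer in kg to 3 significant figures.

After the first burn: m = 23100 × exp(−410/3310.0) = 23100 × 0.88350 = 20,408.9 kg.
After the second burn: m = 20,408.9 × exp(−1040/3310.0) = 20,408.9 × 0.73037 = 14,906 kg.

final mass ≈ 14900 kg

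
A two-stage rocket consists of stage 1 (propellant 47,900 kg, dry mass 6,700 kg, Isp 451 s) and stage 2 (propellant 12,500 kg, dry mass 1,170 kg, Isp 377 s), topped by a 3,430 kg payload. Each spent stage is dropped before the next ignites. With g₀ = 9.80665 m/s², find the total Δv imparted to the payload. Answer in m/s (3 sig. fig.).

Δv ≈ 9730 m/s

Ignition mass of stage 1 = 47,900+6,700 + 12,500+1,170 + 3,430 = 71,700 kg.
Stage 1: m₀ = 71,700 kg, m_f = 71,700 − 47,900 = 23,800 kg; Δv = 451×9.80665×ln(3.013) = 4422.8×1.1028 ≈ 4877 m/s.
Stage 2: m₀ = 17,100 kg, m_f = 17,100 − 12,500 = 4,600 kg; Δv = 377×9.80665×ln(3.717) = 3697.1×1.3130 ≈ 4854 m/s.
Total Δv = 4877 + 4854 = 9731 m/s.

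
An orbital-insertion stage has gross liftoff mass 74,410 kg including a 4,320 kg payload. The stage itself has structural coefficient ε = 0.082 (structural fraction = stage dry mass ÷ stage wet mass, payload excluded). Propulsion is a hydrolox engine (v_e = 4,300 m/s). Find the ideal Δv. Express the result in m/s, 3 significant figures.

Δv ≈ 8600 m/s

Stage wet mass = m₀ − payload = 74,410 − 4,320 = 70,090 kg.
Stage dry mass = ε × stage wet mass = 0.082 × 70,090 = 5,747.38 kg.
Burnout mass m_f = stage dry + payload = 5,747.38 + 4,320 = 10,067.38 kg.
From the ideal rocket equation, Δv = v_e · ln(74,410/10,067.38) = 4300.0 × ln(7.391) = 4300.0 × 2.0003 ≈ 8601 m/s.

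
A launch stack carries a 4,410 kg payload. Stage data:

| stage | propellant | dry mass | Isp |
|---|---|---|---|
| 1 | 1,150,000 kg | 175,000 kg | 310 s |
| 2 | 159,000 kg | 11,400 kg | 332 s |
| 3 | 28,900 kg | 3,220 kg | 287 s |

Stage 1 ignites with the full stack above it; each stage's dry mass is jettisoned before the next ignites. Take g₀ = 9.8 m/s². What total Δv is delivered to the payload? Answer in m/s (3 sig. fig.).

Δv ≈ 13400 m/s

Ignition mass of stage 1 = 1,150,000+175,000 + 159,000+11,400 + 28,900+3,220 + 4,410 = 1,531,930 kg.
Stage 1: m₀ = 1,531,930 kg, m_f = 1,531,930 − 1,150,000 = 381,930 kg; Δv = 310×9.8×ln(4.011) = 3038.0×1.3890 ≈ 4220 m/s.
Stage 2: m₀ = 206,930 kg, m_f = 206,930 − 159,000 = 47,930 kg; Δv = 332×9.8×ln(4.317) = 3253.6×1.4626 ≈ 4759 m/s.
Stage 3: m₀ = 36,530 kg, m_f = 36,530 − 28,900 = 7,630 kg; Δv = 287×9.8×ln(4.788) = 2812.6×1.5660 ≈ 4405 m/s.
Total Δv = 4220 + 4759 + 4405 = 13384 m/s.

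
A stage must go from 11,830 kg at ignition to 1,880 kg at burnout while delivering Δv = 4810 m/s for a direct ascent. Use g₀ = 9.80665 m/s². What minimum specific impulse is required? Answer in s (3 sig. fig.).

ln(m₀/m_f) = ln(11830/1880) = ln(6.293) = 1.8394.
v_e = Δv / ln(m₀/m_f) = 4810 / 1.8394 = 2615.0 m/s.
Isp = v_e / g₀ = 2615.0 / 9.80665 = 266.7 s.

Isp ≈ 267 s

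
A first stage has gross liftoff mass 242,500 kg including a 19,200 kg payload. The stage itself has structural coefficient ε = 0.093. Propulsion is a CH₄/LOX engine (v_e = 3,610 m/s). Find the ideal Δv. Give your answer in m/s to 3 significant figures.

Stage wet mass = m₀ − payload = 242,500 − 19,200 = 223,300 kg.
Stage dry mass = ε × stage wet mass = 0.093 × 223,300 = 20,766.9 kg.
Burnout mass m_f = stage dry + payload = 20,766.9 + 19,200 = 39,966.9 kg.
Δv = v_e · ln(242,500/39,966.9) = 3610.0 × ln(6.068) = 3610.0 × 1.8030 ≈ 6509 m/s.

Δv ≈ 6510 m/s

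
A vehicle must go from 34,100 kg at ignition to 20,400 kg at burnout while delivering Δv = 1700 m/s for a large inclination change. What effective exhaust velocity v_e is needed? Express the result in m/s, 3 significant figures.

v_e ≈ 3310 m/s

ln(m₀/m_f) = ln(34100/20400) = ln(1.672) = 0.5138.
v_e = Δv / ln(m₀/m_f) = 1700 / 0.5138 = 3308.9 m/s.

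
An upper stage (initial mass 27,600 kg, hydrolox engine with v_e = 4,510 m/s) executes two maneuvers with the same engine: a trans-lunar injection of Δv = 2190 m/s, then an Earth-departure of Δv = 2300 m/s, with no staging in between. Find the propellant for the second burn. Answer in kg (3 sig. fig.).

After the first burn: m = 27600 × exp(−2190/4510.0) = 27600 × 0.61534 = 16,983.4 kg.
After the second burn: m = 16,983.4 × exp(−2300/4510.0) = 16,983.4 × 0.60051 = 10,198.7 kg.
Second-burn propellant = 16,983.4 − 10,198.7 = 6,784.7 kg.

propellant for the second burn ≈ 6780 kg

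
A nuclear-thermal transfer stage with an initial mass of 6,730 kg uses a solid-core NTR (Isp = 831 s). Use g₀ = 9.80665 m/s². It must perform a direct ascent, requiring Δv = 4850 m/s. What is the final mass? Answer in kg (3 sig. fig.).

final mass ≈ 3710 kg

v_e = Isp · g₀ = 831 × 9.80665 = 8149.3 m/s.
From the ideal rocket equation, m₀/m_f = exp(Δv / v_e) = exp(4850 / 8149.3) = exp(0.5951) = 1.8133.
m_f = m₀ / 1.8133 = 6,730 / 1.8133 = 3,711.47 kg.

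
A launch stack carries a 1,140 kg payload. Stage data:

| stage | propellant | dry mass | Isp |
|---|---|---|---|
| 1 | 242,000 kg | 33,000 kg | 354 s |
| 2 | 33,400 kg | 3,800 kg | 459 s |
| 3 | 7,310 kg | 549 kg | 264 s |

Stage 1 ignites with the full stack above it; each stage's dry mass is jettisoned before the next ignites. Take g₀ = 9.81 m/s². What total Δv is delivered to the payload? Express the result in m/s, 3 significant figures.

Δv ≈ 15000 m/s

Ignition mass of stage 1 = 242,000+33,000 + 33,400+3,800 + 7,310+549 + 1,140 = 321,199 kg.
Stage 1: m₀ = 321,199 kg, m_f = 321,199 − 242,000 = 79,199 kg; Δv = 354×9.81×ln(4.056) = 3472.7×1.4001 ≈ 4862 m/s.
Stage 2: m₀ = 46,199 kg, m_f = 46,199 − 33,400 = 12,799 kg; Δv = 459×9.81×ln(3.61) = 4502.8×1.2836 ≈ 5780 m/s.
Stage 3: m₀ = 8,999 kg, m_f = 8,999 − 7,310 = 1,689 kg; Δv = 264×9.81×ln(5.328) = 2589.8×1.6730 ≈ 4333 m/s.
Total Δv = 4862 + 5780 + 4333 = 14975 m/s.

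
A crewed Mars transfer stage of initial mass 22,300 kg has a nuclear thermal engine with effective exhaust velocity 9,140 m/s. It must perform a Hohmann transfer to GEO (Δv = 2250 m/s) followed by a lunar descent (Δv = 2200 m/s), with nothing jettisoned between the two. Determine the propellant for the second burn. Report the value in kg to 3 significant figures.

propellant for the second burn ≈ 3730 kg

After the first burn: m = 22300 × exp(−2250/9140.0) = 22300 × 0.78179 = 17,433.9 kg.
After the second burn: m = 17,433.9 × exp(−2200/9140.0) = 17,433.9 × 0.78608 = 13,704.4 kg.
Second-burn propellant = 17,433.9 − 13,704.4 = 3,729.5 kg.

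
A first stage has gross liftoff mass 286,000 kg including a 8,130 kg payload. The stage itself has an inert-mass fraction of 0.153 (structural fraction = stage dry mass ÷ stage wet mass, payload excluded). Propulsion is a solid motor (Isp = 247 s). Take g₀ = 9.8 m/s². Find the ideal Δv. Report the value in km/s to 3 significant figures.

Stage wet mass = m₀ − payload = 286,000 − 8,130 = 277,870 kg.
Stage dry mass = ε × stage wet mass = 0.153 × 277,870 = 42,514.1 kg.
Burnout mass m_f = stage dry + payload = 42,514.1 + 8,130 = 50,644.1 kg.
v_e = Isp · g₀ = 247 × 9.8 = 2420.6 m/s.
Δv = v_e · ln(286,000/50,644.1) = 2420.6 × ln(5.647) = 2420.6 × 1.7312 ≈ 4190 m/s.

Δv ≈ 4.19 km/s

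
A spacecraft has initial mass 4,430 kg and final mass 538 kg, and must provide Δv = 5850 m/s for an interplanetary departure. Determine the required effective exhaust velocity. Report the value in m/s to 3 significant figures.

v_e ≈ 2770 m/s

ln(m₀/m_f) = ln(4430/538) = ln(8.234) = 2.1083.
Using Δv = v_e ln(m₀/m_f): v_e = Δv / ln(m₀/m_f) = 5850 / 2.1083 = 2774.8 m/s.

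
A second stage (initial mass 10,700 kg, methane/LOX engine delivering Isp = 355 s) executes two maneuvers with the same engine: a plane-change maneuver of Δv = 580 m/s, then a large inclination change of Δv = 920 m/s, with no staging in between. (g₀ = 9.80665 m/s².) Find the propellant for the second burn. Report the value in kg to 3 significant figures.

propellant for the second burn ≈ 2100 kg

v_e = Isp · g₀ = 355 × 9.80665 = 3481.4 m/s.
After the first burn: m = 10700 × exp(−580/3481.4) = 10700 × 0.84654 = 9,057.98 kg.
After the second burn: m = 9,057.98 × exp(−920/3481.4) = 9,057.98 × 0.76777 = 6,954.45 kg.
Second-burn propellant = 9,057.98 − 6,954.45 = 2,103.53 kg.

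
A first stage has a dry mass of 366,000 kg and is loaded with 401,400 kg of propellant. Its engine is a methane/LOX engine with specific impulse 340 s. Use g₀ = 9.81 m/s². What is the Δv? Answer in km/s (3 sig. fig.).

Δv ≈ 2.47 km/s

v_e = Isp · g₀ = 340 × 9.81 = 3335.4 m/s.
m₀ = m_dry + m_prop = 366,000 + 401,400 = 767,400 kg.
By the Tsiolkovsky rocket equation, Δv = v_e · ln(m₀/m_f) = 3335.4 × ln(2.097) = 3335.4 × 0.7404 ≈ 2469.4 m/s.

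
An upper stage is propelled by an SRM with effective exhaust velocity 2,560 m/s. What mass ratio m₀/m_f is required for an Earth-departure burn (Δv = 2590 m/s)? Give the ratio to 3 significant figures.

mass ratio ≈ 2.75

m₀/m_f = exp(Δv / v_e) = exp(2590 / 2560.0) = exp(1.0117) = 2.7503.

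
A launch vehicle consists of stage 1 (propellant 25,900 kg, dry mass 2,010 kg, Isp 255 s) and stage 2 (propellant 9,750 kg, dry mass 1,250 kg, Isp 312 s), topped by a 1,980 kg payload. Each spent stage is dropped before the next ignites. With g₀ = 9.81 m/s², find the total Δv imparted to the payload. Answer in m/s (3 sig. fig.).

Δv ≈ 6770 m/s

Ignition mass of stage 1 = 25,900+2,010 + 9,750+1,250 + 1,980 = 40,890 kg.
Stage 1: m₀ = 40,890 kg, m_f = 40,890 − 25,900 = 14,990 kg; Δv = 255×9.81×ln(2.728) = 2501.6×1.0035 ≈ 2510 m/s.
Stage 2: m₀ = 12,980 kg, m_f = 12,980 − 9,750 = 3,230 kg; Δv = 312×9.81×ln(4.019) = 3060.7×1.3909 ≈ 4257 m/s.
Total Δv = 2510 + 4257 = 6767 m/s.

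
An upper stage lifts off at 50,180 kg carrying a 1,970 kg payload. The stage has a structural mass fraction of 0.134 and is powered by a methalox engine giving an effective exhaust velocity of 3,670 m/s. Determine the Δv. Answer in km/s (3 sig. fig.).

Stage wet mass = m₀ − payload = 50,180 − 1,970 = 48,210 kg.
Stage dry mass = ε × stage wet mass = 0.134 × 48,210 = 6,460.14 kg.
Burnout mass m_f = stage dry + payload = 6,460.14 + 1,970 = 8,430.14 kg.
Δv = v_e · ln(50,180/8,430.14) = 3670.0 × ln(5.952) = 3670.0 × 1.7838 ≈ 6547 m/s.

Δv ≈ 6.55 km/s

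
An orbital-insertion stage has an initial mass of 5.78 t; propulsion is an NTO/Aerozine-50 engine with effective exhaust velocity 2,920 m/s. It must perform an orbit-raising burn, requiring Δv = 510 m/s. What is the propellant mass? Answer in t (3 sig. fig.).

propellant mass ≈ 0.926 t

By the Tsiolkovsky rocket equation, m₀/m_f = exp(Δv / v_e) = exp(510 / 2920.0) = exp(0.1747) = 1.1908.
m_f = 5.78 / 1.1908 = 4.85388 t, so propellant = m₀ − m_f = 5.78 − 4.85388 = 0.92612 t.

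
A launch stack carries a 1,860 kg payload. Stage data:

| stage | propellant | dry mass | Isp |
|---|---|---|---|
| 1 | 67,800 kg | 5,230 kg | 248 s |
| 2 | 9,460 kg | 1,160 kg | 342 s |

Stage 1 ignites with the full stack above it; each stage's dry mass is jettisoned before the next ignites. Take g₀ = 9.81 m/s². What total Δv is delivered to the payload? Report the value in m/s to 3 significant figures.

Δv ≈ 8590 m/s

Ignition mass of stage 1 = 67,800+5,230 + 9,460+1,160 + 1,860 = 85,510 kg.
Stage 1: m₀ = 85,510 kg, m_f = 85,510 − 67,800 = 17,710 kg; Δv = 248×9.81×ln(4.828) = 2432.9×1.5745 ≈ 3831 m/s.
Stage 2: m₀ = 12,480 kg, m_f = 12,480 − 9,460 = 3,020 kg; Δv = 342×9.81×ln(4.132) = 3355.0×1.4189 ≈ 4760 m/s.
Total Δv = 3831 + 4760 = 8591 m/s.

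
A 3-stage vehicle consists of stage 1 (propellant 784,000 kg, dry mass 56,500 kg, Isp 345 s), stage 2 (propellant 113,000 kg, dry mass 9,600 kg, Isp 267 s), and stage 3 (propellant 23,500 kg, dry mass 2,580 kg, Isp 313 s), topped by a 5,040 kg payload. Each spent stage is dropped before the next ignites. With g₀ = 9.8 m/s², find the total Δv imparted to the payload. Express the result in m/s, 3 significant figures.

Ignition mass of stage 1 = 784,000+56,500 + 113,000+9,600 + 23,500+2,580 + 5,040 = 994,220 kg.
Stage 1: m₀ = 994,220 kg, m_f = 994,220 − 784,000 = 210,220 kg; Δv = 345×9.8×ln(4.729) = 3381.0×1.5538 ≈ 5253 m/s.
Stage 2: m₀ = 153,720 kg, m_f = 153,720 − 113,000 = 40,720 kg; Δv = 267×9.8×ln(3.775) = 2616.6×1.3284 ≈ 3476 m/s.
Stage 3: m₀ = 31,120 kg, m_f = 31,120 − 23,500 = 7,620 kg; Δv = 313×9.8×ln(4.084) = 3067.4×1.4071 ≈ 4316 m/s.
Total Δv = 5253 + 3476 + 4316 = 13045 m/s.

Δv ≈ 13000 m/s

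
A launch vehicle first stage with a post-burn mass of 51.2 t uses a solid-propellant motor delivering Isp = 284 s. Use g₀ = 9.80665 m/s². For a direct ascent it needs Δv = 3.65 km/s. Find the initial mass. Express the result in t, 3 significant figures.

v_e = Isp · g₀ = 284 × 9.80665 = 2785.1 m/s.
m₀/m_f = exp(Δv / v_e) = exp(3650 / 2785.1) = exp(1.3106) = 3.7082.
m₀ = m_f × 3.7082 = 51.2 × 3.7082 = 189.86 t.

initial mass ≈ 190 t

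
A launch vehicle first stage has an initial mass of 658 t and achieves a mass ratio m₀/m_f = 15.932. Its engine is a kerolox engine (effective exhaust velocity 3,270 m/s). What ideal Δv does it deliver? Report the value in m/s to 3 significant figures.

Δv = v_e · ln(15.932) = 3270.0 × 2.7683 ≈ 9052.4 m/s.

Δv ≈ 9050 m/s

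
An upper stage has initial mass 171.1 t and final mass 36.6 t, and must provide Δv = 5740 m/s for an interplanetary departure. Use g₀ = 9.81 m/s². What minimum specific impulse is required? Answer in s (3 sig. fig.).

Isp ≈ 379 s

ln(m₀/m_f) = ln(171100/36600) = ln(4.675) = 1.5422.
By the Tsiolkovsky rocket equation, v_e = Δv / ln(m₀/m_f) = 5740 / 1.5422 = 3722.0 m/s.
Isp = v_e / g₀ = 3722.0 / 9.81 = 379.4 s.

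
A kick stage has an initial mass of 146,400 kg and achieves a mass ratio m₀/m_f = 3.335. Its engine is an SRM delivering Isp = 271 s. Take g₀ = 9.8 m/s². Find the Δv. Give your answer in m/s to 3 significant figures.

v_e = Isp · g₀ = 271 × 9.8 = 2655.8 m/s.
By the Tsiolkovsky rocket equation, Δv = v_e · ln(3.335) = 2655.8 × 1.2045 ≈ 3198.8 m/s.

Δv ≈ 3200 m/s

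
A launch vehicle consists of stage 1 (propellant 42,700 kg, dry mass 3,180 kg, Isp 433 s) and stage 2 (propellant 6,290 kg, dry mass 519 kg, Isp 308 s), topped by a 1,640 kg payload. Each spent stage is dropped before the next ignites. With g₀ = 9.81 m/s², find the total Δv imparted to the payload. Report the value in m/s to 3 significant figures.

Ignition mass of stage 1 = 42,700+3,180 + 6,290+519 + 1,640 = 54,329 kg.
Stage 1: m₀ = 54,329 kg, m_f = 54,329 − 42,700 = 11,629 kg; Δv = 433×9.81×ln(4.672) = 4247.7×1.5416 ≈ 6548 m/s.
Stage 2: m₀ = 8,449 kg, m_f = 8,449 − 6,290 = 2,159 kg; Δv = 308×9.81×ln(3.913) = 3021.5×1.3644 ≈ 4123 m/s.
Total Δv = 6548 + 4123 = 10671 m/s.

Δv ≈ 10700 m/s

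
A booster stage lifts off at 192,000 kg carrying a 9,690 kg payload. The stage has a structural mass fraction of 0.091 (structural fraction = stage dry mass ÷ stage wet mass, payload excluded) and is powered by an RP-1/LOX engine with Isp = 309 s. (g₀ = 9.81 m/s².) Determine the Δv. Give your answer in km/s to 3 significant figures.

Stage wet mass = m₀ − payload = 192,000 − 9,690 = 182,310 kg.
Stage dry mass = ε × stage wet mass = 0.091 × 182,310 = 16,590.2 kg.
Burnout mass m_f = stage dry + payload = 16,590.2 + 9,690 = 26,280.2 kg.
v_e = Isp · g₀ = 309 × 9.81 = 3031.3 m/s.
Using Δv = v_e ln(m₀/m_f): Δv = v_e · ln(192,000/26,280.2) = 3031.3 × ln(7.306) = 3031.3 × 1.9887 ≈ 6028 m/s.

Δv ≈ 6.03 km/s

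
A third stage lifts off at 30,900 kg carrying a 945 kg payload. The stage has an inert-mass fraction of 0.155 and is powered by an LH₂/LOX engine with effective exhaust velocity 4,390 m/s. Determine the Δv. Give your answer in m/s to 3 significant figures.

Δv ≈ 7510 m/s

Stage wet mass = m₀ − payload = 30,900 − 945 = 29,955 kg.
Stage dry mass = ε × stage wet mass = 0.155 × 29,955 = 4,643.03 kg.
Burnout mass m_f = stage dry + payload = 4,643.03 + 945 = 5,588.03 kg.
Δv = v_e · ln(30,900/5,588.03) = 4390.0 × ln(5.53) = 4390.0 × 1.7101 ≈ 7507 m/s.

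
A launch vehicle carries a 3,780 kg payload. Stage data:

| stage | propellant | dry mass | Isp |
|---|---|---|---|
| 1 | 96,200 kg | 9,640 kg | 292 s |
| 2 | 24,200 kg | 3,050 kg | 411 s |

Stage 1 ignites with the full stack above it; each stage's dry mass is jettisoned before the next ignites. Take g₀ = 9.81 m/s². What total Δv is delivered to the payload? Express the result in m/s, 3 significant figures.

Ignition mass of stage 1 = 96,200+9,640 + 24,200+3,050 + 3,780 = 136,870 kg.
Stage 1: m₀ = 136,870 kg, m_f = 136,870 − 96,200 = 40,670 kg; Δv = 292×9.81×ln(3.365) = 2864.5×1.2135 ≈ 3476 m/s.
Stage 2: m₀ = 31,030 kg, m_f = 31,030 − 24,200 = 6,830 kg; Δv = 411×9.81×ln(4.543) = 4031.9×1.5136 ≈ 6103 m/s.
Total Δv = 3476 + 6103 = 9579 m/s.

Δv ≈ 9580 m/s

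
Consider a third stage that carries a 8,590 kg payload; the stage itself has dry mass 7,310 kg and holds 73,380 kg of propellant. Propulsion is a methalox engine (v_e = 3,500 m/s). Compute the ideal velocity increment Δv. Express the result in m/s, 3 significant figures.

m₀ = payload + dry + propellant = 8,590 + 7,310 + 73,380 = 89,280 kg.
m_f = payload + dry = 8,590 + 7,310 = 15,900 kg.
Using Δv = v_e ln(m₀/m_f): Δv = v_e · ln(m₀/m_f) = 3500.0 × ln(5.615) = 3500.0 × 1.7255 ≈ 6039.1 m/s.

Δv ≈ 6040 m/s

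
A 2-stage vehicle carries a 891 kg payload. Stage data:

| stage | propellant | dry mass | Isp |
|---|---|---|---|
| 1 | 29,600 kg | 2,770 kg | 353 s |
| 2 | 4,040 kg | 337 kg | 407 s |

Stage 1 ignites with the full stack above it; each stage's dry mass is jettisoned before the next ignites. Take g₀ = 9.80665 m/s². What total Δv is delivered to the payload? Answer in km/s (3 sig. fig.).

Ignition mass of stage 1 = 29,600+2,770 + 4,040+337 + 891 = 37,638 kg.
Stage 1: m₀ = 37,638 kg, m_f = 37,638 − 29,600 = 8,038 kg; Δv = 353×9.80665×ln(4.683) = 3461.7×1.5438 ≈ 5344 m/s.
Stage 2: m₀ = 5,268 kg, m_f = 5,268 − 4,040 = 1,228 kg; Δv = 407×9.80665×ln(4.29) = 3991.3×1.4563 ≈ 5812 m/s.
Total Δv = 5344 + 5812 = 11156 m/s.

Δv ≈ 11.2 km/s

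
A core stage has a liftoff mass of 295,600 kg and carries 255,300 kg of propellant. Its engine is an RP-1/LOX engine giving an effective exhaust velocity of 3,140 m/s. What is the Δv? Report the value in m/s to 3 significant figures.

m_f = m₀ − m_prop = 295,600 − 255,300 = 40,300 kg.
Δv = v_e · ln(m₀/m_f) = 3140.0 × ln(7.335) = 3140.0 × 1.9927 ≈ 6256.9 m/s.

Δv ≈ 6260 m/s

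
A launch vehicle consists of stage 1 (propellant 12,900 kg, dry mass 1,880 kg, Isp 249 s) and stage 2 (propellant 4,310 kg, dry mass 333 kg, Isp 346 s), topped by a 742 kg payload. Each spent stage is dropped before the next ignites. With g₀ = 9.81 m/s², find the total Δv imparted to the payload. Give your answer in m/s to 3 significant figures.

Δv ≈ 7960 m/s

Ignition mass of stage 1 = 12,900+1,880 + 4,310+333 + 742 = 20,165 kg.
Stage 1: m₀ = 20,165 kg, m_f = 20,165 − 12,900 = 7,265 kg; Δv = 249×9.81×ln(2.776) = 2442.7×1.0209 ≈ 2494 m/s.
Stage 2: m₀ = 5,385 kg, m_f = 5,385 − 4,310 = 1,075 kg; Δv = 346×9.81×ln(5.009) = 3394.3×1.6113 ≈ 5469 m/s.
Total Δv = 2494 + 5469 = 7963 m/s.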